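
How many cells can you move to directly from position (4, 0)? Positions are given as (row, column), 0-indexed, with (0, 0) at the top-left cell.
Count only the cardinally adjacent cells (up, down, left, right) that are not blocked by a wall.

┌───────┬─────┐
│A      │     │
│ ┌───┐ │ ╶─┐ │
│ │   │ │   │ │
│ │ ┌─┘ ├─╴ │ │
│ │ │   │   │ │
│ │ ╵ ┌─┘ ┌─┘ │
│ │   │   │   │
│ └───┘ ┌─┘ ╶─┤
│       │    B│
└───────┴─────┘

Checking passable neighbors of (4, 0):
Neighbors: (3, 0), (4, 1)
Count: 2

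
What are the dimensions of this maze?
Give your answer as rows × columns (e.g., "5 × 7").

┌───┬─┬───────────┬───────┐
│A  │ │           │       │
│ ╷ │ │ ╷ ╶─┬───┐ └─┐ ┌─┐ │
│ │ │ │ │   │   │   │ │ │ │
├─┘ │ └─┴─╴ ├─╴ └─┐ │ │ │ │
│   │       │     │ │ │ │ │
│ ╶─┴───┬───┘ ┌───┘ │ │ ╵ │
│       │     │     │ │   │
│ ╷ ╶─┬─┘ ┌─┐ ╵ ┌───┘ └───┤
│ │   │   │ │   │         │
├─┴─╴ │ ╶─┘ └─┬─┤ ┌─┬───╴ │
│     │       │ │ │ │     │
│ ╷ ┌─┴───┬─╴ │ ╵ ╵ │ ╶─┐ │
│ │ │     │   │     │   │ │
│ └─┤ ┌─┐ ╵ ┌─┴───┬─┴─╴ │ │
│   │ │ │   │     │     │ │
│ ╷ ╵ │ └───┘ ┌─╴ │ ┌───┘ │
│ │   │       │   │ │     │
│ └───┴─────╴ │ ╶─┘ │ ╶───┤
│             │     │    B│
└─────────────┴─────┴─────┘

Counting the maze dimensions:
Rows (vertical): 10
Columns (horizontal): 13
Dimensions: 10 × 13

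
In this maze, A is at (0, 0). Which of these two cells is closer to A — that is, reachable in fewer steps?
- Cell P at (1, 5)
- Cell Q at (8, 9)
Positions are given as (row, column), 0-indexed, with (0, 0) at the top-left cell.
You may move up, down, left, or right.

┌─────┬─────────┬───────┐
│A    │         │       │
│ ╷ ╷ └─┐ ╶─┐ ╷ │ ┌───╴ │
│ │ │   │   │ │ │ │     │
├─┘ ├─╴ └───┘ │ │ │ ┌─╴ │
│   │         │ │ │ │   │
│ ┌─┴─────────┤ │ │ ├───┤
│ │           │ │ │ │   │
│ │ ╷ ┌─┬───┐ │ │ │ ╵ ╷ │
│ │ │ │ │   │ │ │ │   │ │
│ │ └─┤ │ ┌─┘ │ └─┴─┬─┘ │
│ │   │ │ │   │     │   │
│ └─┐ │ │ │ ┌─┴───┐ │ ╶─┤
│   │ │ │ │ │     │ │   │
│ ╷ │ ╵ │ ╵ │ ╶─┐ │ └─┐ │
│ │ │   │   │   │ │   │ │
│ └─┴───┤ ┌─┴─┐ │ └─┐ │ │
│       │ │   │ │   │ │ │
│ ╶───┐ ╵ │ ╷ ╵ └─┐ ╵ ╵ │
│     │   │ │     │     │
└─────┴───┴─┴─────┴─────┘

Shortest path A → P at (1, 5): 14 steps
Shortest path A → Q at (8, 9): 25 steps

P is closer (14 steps vs 25 steps).

Path to P:

┌─────┬─────────┬───────┐
│A → ↓│  ↓ ← ↰  │       │
│ ╷ ╷ └─┐ ╶─┐ ╷ │ ┌───╴ │
│ │ │↳ ↓│↳ P│↑│ │ │     │
├─┘ ├─╴ └───┘ │ │ │ ┌─╴ │
│   │  ↳ → → ↑│ │ │ │   │
│ ┌─┴─────────┤ │ │ ├───┤
│ │           │ │ │ │   │
│ │ ╷ ┌─┬───┐ │ │ │ ╵ ╷ │
│ │ │ │ │   │ │ │ │   │ │
│ │ └─┤ │ ┌─┘ │ └─┴─┬─┘ │
│ │   │ │ │   │     │   │
│ └─┐ │ │ │ ┌─┴───┐ │ ╶─┤
│   │ │ │ │ │     │ │   │
│ ╷ │ ╵ │ ╵ │ ╶─┐ │ └─┐ │
│ │ │   │   │   │ │   │ │
│ └─┴───┤ ┌─┴─┐ │ └─┐ │ │
│       │ │   │ │   │ │ │
│ ╶───┐ ╵ │ ╷ ╵ └─┐ ╵ ╵ │
│     │   │ │     │     │
└─────┴───┴─┴─────┴─────┘

Path to Q:

┌─────┬─────────┬───────┐
│A → ↓│      ↱ ↓│       │
│ ╷ ╷ └─┐ ╶─┐ ╷ │ ┌───╴ │
│ │ │↳ ↓│   │↑│↓│ │     │
├─┘ ├─╴ └───┘ │ │ │ ┌─╴ │
│   │  ↳ → → ↑│↓│ │ │   │
│ ┌─┴─────────┤ │ │ ├───┤
│ │           │↓│ │ │   │
│ │ ╷ ┌─┬───┐ │ │ │ ╵ ╷ │
│ │ │ │ │   │ │↓│ │   │ │
│ │ └─┤ │ ┌─┘ │ └─┴─┬─┘ │
│ │   │ │ │   │↳ → ↓│   │
│ └─┐ │ │ │ ┌─┴───┐ │ ╶─┤
│   │ │ │ │ │     │↓│   │
│ ╷ │ ╵ │ ╵ │ ╶─┐ │ └─┐ │
│ │ │   │   │   │ │↳ ↓│ │
│ └─┴───┤ ┌─┴─┐ │ └─┐ │ │
│       │ │   │ │  Q│↓│ │
│ ╶───┐ ╵ │ ╷ ╵ └─┐ ╵ ╵ │
│     │   │ │     │↑ ↲  │
└─────┴───┴─┴─────┴─────┘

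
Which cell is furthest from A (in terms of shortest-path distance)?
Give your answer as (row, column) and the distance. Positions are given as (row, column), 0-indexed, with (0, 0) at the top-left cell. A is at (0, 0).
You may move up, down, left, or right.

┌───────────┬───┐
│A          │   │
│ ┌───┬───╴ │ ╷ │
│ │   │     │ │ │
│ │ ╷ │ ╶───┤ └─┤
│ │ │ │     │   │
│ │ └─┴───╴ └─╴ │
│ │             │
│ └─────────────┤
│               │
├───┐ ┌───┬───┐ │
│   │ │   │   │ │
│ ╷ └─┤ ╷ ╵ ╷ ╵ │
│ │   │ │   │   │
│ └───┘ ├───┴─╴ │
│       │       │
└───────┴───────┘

Computing BFS distances from A to all cells:
Furthest cell: (6, 2)
Distance: 30 steps

Path from A to the furthest cell:

┌───────────┬───┐
│A          │   │
│ ┌───┬───╴ │ ╷ │
│↓│   │     │ │ │
│ │ ╷ │ ╶───┤ └─┤
│↓│ │ │     │   │
│ │ └─┴───╴ └─╴ │
│↓│             │
│ └─────────────┤
│↳ → → → → → → ↓│
├───┐ ┌───┬───┐ │
│↱ ↓│ │↓ ↰│↓ ↰│↓│
│ ╷ └─┤ ╷ ╵ ╷ ╵ │
│↑│↳ B│↓│↑ ↲│↑ ↲│
│ └───┘ ├───┴─╴ │
│↑ ← ← ↲│       │
└───────┴───────┘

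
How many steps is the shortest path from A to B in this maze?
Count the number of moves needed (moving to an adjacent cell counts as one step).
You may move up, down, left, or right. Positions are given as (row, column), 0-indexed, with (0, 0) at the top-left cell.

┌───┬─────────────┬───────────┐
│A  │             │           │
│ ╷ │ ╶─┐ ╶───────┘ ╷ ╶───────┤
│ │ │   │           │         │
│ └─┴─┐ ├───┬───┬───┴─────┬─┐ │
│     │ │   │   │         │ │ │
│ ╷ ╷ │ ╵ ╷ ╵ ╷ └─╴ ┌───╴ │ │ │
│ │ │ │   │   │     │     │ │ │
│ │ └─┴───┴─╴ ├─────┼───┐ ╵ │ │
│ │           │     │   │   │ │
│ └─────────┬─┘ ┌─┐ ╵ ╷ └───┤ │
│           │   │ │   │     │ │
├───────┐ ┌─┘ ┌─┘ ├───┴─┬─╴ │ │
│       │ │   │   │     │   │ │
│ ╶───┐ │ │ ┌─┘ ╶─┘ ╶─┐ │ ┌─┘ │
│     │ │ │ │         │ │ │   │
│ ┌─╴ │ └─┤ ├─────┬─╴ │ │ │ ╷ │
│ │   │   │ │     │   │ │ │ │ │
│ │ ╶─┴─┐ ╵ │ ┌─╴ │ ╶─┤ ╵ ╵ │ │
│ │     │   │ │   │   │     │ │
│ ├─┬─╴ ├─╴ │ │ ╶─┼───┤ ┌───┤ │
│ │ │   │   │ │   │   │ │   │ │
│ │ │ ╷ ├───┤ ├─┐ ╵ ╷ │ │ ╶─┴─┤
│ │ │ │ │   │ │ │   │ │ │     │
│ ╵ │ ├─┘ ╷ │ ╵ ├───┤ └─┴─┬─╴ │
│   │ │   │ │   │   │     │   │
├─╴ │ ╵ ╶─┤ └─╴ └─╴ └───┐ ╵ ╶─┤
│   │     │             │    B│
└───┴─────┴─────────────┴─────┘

Using BFS to find shortest path:
Start: (0, 0), End: (13, 14)
Path found:
(0,0) → (1,0) → (2,0) → (2,1) → (3,1) → (4,1) → (4,2) → (4,3) → (4,4) → (4,5) → (4,6) → (3,6) → (3,5) → (2,5) → (2,4) → (3,4) → (3,3) → (2,3) → (1,3) → (1,2) → (0,2) → (0,3) → (0,4) → (1,4) → (1,5) → (1,6) → (1,7) → (1,8) → (1,9) → (0,9) → (0,10) → (1,10) → (1,11) → (1,12) → (1,13) → (1,14) → (2,14) → (3,14) → (4,14) → (5,14) → (6,14) → (7,14) → (7,13) → (8,13) → (9,13) → (9,12) → (8,12) → (7,12) → (6,12) → (6,13) → (5,13) → (5,12) → (5,11) → (4,11) → (4,10) → (5,10) → (5,9) → (4,9) → (4,8) → (4,7) → (5,7) → (5,6) → (6,6) → (6,5) → (7,5) → (8,5) → (9,5) → (9,4) → (8,4) → (8,3) → (7,3) → (6,3) → (6,2) → (6,1) → (6,0) → (7,0) → (7,1) → (7,2) → (8,2) → (8,1) → (9,1) → (9,2) → (9,3) → (10,3) → (10,2) → (11,2) → (12,2) → (13,2) → (13,3) → (12,3) → (12,4) → (11,4) → (11,5) → (12,5) → (13,5) → (13,6) → (13,7) → (12,7) → (12,6) → (11,6) → (10,6) → (9,6) → (8,6) → (8,7) → (8,8) → (9,8) → (9,7) → (10,7) → (10,8) → (11,8) → (11,9) → (10,9) → (10,10) → (11,10) → (12,10) → (12,11) → (12,12) → (13,12) → (13,13) → (13,14)
Number of steps: 119

Solution:

┌───┬─────────────┬───────────┐
│A  │↱ → ↓        │↱ ↓        │
│ ╷ │ ╶─┐ ╶───────┘ ╷ ╶───────┤
│↓│ │↑ ↰│↳ → → → → ↑│↳ → → → ↓│
│ └─┴─┐ ├───┬───┬───┴─────┬─┐ │
│↳ ↓  │↑│↓ ↰│   │         │ │↓│
│ ╷ ╷ │ ╵ ╷ ╵ ╷ └─╴ ┌───╴ │ │ │
│ │↓│ │↑ ↲│↑ ↰│     │     │ │↓│
│ │ └─┴───┴─╴ ├─────┼───┐ ╵ │ │
│ │↳ → → → → ↑│↓ ← ↰│↓ ↰│   │↓│
│ └─────────┬─┘ ┌─┐ ╵ ╷ └───┤ │
│           │↓ ↲│ │↑ ↲│↑ ← ↰│↓│
├───────┐ ┌─┘ ┌─┘ ├───┴─┬─╴ │ │
│↓ ← ← ↰│ │↓ ↲│   │     │↱ ↑│↓│
│ ╶───┐ │ │ ┌─┘ ╶─┘ ╶─┐ │ ┌─┘ │
│↳ → ↓│↑│ │↓│         │ │↑│↓ ↲│
│ ┌─╴ │ └─┤ ├─────┬─╴ │ │ │ ╷ │
│ │↓ ↲│↑ ↰│↓│↱ → ↓│   │ │↑│↓│ │
│ │ ╶─┴─┐ ╵ │ ┌─╴ │ ╶─┤ ╵ ╵ │ │
│ │↳ → ↓│↑ ↲│↑│↓ ↲│   │  ↑ ↲│ │
│ ├─┬─╴ ├─╴ │ │ ╶─┼───┤ ┌───┤ │
│ │ │↓ ↲│   │↑│↳ ↓│↱ ↓│ │   │ │
│ │ │ ╷ ├───┤ ├─┐ ╵ ╷ │ │ ╶─┴─┤
│ │ │↓│ │↱ ↓│↑│ │↳ ↑│↓│ │     │
│ ╵ │ ├─┘ ╷ │ ╵ ├───┤ └─┴─┬─╴ │
│   │↓│↱ ↑│↓│↑ ↰│   │↳ → ↓│   │
├─╴ │ ╵ ╶─┤ └─╴ └─╴ └───┐ ╵ ╶─┤
│   │↳ ↑  │↳ → ↑        │↳ → B│
└───┴─────┴─────────────┴─────┘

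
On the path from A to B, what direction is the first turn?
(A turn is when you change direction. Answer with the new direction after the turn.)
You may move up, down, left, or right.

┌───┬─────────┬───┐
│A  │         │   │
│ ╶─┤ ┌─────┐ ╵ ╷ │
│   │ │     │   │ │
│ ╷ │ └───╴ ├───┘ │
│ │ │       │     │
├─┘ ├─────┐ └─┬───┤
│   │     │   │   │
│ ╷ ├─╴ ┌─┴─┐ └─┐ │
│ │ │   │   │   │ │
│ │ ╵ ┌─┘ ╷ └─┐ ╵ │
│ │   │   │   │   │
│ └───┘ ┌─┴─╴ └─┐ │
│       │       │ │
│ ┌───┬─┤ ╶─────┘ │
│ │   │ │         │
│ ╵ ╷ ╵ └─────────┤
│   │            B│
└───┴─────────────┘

Directions: down, right, down, down, left, down, down, down, down, down, right, up, right, down, right, right, right, right, right, right
First turn direction: right

Solution:

┌───┬─────────┬───┐
│A  │         │   │
│ ╶─┤ ┌─────┐ ╵ ╷ │
│↳ ↓│ │     │   │ │
│ ╷ │ └───╴ ├───┘ │
│ │↓│       │     │
├─┘ ├─────┐ └─┬───┤
│↓ ↲│     │   │   │
│ ╷ ├─╴ ┌─┴─┐ └─┐ │
│↓│ │   │   │   │ │
│ │ ╵ ┌─┘ ╷ └─┐ ╵ │
│↓│   │   │   │   │
│ └───┘ ┌─┴─╴ └─┐ │
│↓      │       │ │
│ ┌───┬─┤ ╶─────┘ │
│↓│↱ ↓│ │         │
│ ╵ ╷ ╵ └─────────┤
│↳ ↑│↳ → → → → → B│
└───┴─────────────┘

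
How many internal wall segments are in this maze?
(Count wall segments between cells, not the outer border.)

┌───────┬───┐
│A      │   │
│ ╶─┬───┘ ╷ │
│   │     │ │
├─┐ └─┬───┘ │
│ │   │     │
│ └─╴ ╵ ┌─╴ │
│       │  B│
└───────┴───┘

Counting internal wall segments:
Total internal walls: 15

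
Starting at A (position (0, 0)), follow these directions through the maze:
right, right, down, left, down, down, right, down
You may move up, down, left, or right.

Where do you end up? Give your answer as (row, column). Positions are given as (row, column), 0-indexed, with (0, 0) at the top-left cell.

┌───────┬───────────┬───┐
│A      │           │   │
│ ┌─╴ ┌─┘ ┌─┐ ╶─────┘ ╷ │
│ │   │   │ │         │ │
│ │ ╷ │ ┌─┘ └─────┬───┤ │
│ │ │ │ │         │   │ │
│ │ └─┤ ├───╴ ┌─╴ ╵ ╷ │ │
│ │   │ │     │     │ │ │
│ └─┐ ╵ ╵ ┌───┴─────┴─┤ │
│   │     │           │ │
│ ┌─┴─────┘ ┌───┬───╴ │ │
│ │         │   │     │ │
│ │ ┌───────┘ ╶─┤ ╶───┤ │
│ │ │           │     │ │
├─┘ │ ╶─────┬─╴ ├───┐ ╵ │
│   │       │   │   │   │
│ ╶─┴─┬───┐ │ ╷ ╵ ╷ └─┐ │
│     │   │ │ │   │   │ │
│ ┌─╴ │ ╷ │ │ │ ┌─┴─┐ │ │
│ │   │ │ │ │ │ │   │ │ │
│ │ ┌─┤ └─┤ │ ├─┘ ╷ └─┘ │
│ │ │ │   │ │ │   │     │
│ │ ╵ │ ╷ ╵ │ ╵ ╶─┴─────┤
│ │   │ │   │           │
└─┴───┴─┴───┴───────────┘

Following directions step by step:
Start: (0, 0)
  right: (0, 0) → (0, 1)
  right: (0, 1) → (0, 2)
  down: (0, 2) → (1, 2)
  left: (1, 2) → (1, 1)
  down: (1, 1) → (2, 1)
  down: (2, 1) → (3, 1)
  right: (3, 1) → (3, 2)
  down: (3, 2) → (4, 2)
Final position: (4, 2)

Path taken:

┌───────┬───────────┬───┐
│A → ↓  │           │   │
│ ┌─╴ ┌─┘ ┌─┐ ╶─────┘ ╷ │
│ │↓ ↲│   │ │         │ │
│ │ ╷ │ ┌─┘ └─────┬───┤ │
│ │↓│ │ │         │   │ │
│ │ └─┤ ├───╴ ┌─╴ ╵ ╷ │ │
│ │↳ ↓│ │     │     │ │ │
│ └─┐ ╵ ╵ ┌───┴─────┴─┤ │
│   │B    │           │ │
│ ┌─┴─────┘ ┌───┬───╴ │ │
│ │         │   │     │ │
│ │ ┌───────┘ ╶─┤ ╶───┤ │
│ │ │           │     │ │
├─┘ │ ╶─────┬─╴ ├───┐ ╵ │
│   │       │   │   │   │
│ ╶─┴─┬───┐ │ ╷ ╵ ╷ └─┐ │
│     │   │ │ │   │   │ │
│ ┌─╴ │ ╷ │ │ │ ┌─┴─┐ │ │
│ │   │ │ │ │ │ │   │ │ │
│ │ ┌─┤ └─┤ │ ├─┘ ╷ └─┘ │
│ │ │ │   │ │ │   │     │
│ │ ╵ │ ╷ ╵ │ ╵ ╶─┴─────┤
│ │   │ │   │           │
└─┴───┴─┴───┴───────────┘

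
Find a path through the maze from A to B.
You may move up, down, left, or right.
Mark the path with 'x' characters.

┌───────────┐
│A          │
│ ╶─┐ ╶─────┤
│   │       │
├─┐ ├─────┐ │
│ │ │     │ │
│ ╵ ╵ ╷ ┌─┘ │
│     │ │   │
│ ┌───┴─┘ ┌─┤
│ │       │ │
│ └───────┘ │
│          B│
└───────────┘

Finding the shortest path through the maze:
Path length: 12 steps
Directions: down → right → down → down → left → down → down → right → right → right → right → right

Solution:

┌───────────┐
│A          │
│ ╶─┐ ╶─────┤
│x x│       │
├─┐ ├─────┐ │
│ │x│     │ │
│ ╵ ╵ ╷ ┌─┘ │
│x x  │ │   │
│ ┌───┴─┘ ┌─┤
│x│       │ │
│ └───────┘ │
│x x x x x B│
└───────────┘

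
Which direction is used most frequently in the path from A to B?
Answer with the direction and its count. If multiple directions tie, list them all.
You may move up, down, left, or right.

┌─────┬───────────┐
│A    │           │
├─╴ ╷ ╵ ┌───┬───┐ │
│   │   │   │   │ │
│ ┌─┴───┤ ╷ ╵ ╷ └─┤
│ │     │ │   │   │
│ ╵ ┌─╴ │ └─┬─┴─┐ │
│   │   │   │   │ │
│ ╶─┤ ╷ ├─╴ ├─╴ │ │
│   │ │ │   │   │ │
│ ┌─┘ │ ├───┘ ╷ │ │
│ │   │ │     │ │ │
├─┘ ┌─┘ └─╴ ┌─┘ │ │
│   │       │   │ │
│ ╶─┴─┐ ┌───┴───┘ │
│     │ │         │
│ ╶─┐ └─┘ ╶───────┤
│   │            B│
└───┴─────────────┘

Directions: right, down, left, down, down, right, up, right, right, down, left, down, down, left, down, left, down, right, right, down, right, right, right, right, right, right
Counts: {'right': 12, 'down': 9, 'left': 4, 'up': 1}
Most common: right (12 times)

Solution:

┌─────┬───────────┐
│A ↓  │           │
├─╴ ╷ ╵ ┌───┬───┐ │
│↓ ↲│   │   │   │ │
│ ┌─┴───┤ ╷ ╵ ╷ └─┤
│↓│↱ → ↓│ │   │   │
│ ╵ ┌─╴ │ └─┬─┴─┐ │
│↳ ↑│↓ ↲│   │   │ │
│ ╶─┤ ╷ ├─╴ ├─╴ │ │
│   │↓│ │   │   │ │
│ ┌─┘ │ ├───┘ ╷ │ │
│ │↓ ↲│ │     │ │ │
├─┘ ┌─┘ └─╴ ┌─┘ │ │
│↓ ↲│       │   │ │
│ ╶─┴─┐ ┌───┴───┘ │
│↳ → ↓│ │         │
│ ╶─┐ └─┘ ╶───────┤
│   │↳ → → → → → B│
└───┴─────────────┘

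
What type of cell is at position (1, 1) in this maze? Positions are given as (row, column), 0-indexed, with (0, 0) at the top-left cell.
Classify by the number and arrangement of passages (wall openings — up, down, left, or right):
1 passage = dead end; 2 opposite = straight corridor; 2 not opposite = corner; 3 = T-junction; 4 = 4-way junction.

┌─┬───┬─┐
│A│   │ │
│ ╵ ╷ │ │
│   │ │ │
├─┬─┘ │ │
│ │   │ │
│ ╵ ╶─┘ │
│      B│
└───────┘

Checking cell at (1, 1):
Number of passages: 2
Cell type: corner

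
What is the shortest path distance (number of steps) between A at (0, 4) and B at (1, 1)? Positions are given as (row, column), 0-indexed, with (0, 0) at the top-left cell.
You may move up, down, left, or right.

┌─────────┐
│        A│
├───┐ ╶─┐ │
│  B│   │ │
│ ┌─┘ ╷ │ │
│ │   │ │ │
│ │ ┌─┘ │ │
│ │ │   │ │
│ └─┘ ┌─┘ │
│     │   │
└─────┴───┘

Finding path from (0, 4) to (1, 1):
Path: (0,4) → (0,3) → (0,2) → (1,2) → (1,3) → (2,3) → (3,3) → (3,2) → (4,2) → (4,1) → (4,0) → (3,0) → (2,0) → (1,0) → (1,1)
Distance: 14 steps

Solution:

┌─────────┐
│    ↓ ← A│
├───┐ ╶─┐ │
│↱ B│↳ ↓│ │
│ ┌─┘ ╷ │ │
│↑│   │↓│ │
│ │ ┌─┘ │ │
│↑│ │↓ ↲│ │
│ └─┘ ┌─┘ │
│↑ ← ↲│   │
└─────┴───┘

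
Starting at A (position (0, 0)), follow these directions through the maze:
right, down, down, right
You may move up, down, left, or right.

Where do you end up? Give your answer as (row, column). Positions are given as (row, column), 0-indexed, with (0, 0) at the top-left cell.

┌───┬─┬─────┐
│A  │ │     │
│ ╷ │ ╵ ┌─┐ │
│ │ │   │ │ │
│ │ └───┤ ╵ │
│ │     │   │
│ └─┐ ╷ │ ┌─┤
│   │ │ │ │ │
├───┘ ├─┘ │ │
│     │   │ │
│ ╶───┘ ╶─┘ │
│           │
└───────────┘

Following directions step by step:
Start: (0, 0)
  right: (0, 0) → (0, 1)
  down: (0, 1) → (1, 1)
  down: (1, 1) → (2, 1)
  right: (2, 1) → (2, 2)
Final position: (2, 2)

Path taken:

┌───┬─┬─────┐
│A ↓│ │     │
│ ╷ │ ╵ ┌─┐ │
│ │↓│   │ │ │
│ │ └───┤ ╵ │
│ │↳ B  │   │
│ └─┐ ╷ │ ┌─┤
│   │ │ │ │ │
├───┘ ├─┘ │ │
│     │   │ │
│ ╶───┘ ╶─┘ │
│           │
└───────────┘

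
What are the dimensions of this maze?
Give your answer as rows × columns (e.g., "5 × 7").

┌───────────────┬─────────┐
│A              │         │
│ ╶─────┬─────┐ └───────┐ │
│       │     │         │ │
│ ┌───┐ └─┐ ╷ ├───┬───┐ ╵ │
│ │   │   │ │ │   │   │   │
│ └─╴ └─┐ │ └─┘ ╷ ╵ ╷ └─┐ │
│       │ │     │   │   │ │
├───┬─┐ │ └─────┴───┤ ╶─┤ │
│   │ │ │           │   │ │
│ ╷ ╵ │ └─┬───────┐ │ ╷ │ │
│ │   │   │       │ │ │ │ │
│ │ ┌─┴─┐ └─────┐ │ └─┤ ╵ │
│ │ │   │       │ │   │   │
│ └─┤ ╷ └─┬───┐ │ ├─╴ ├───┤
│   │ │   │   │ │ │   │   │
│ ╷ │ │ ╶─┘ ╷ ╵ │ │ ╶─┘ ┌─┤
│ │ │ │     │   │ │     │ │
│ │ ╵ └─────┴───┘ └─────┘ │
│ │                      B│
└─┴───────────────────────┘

Counting the maze dimensions:
Rows (vertical): 10
Columns (horizontal): 13
Dimensions: 10 × 13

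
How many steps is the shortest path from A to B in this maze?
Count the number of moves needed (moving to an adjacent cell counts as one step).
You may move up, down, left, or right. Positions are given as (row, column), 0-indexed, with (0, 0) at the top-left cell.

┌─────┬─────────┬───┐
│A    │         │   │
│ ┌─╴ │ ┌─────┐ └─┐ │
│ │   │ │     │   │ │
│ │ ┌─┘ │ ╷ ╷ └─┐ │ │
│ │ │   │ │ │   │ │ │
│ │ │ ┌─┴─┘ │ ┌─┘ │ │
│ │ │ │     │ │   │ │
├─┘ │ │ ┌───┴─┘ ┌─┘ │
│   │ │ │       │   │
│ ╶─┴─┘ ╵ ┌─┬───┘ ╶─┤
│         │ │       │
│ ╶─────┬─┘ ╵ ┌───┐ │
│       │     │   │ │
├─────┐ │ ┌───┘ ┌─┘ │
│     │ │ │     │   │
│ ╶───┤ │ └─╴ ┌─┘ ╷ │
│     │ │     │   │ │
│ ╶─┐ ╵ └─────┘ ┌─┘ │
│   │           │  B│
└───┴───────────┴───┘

Using BFS to find shortest path:
Start: (0, 0), End: (9, 9)
Path found:
(0,0) → (0,1) → (0,2) → (1,2) → (1,1) → (2,1) → (3,1) → (4,1) → (4,0) → (5,0) → (6,0) → (6,1) → (6,2) → (6,3) → (7,3) → (8,3) → (9,3) → (9,4) → (9,5) → (9,6) → (9,7) → (8,7) → (8,8) → (7,8) → (7,9) → (8,9) → (9,9)
Number of steps: 26

Solution:

┌─────┬─────────┬───┐
│A → ↓│         │   │
│ ┌─╴ │ ┌─────┐ └─┐ │
│ │↓ ↲│ │     │   │ │
│ │ ┌─┘ │ ╷ ╷ └─┐ │ │
│ │↓│   │ │ │   │ │ │
│ │ │ ┌─┴─┘ │ ┌─┘ │ │
│ │↓│ │     │ │   │ │
├─┘ │ │ ┌───┴─┘ ┌─┘ │
│↓ ↲│ │ │       │   │
│ ╶─┴─┘ ╵ ┌─┬───┘ ╶─┤
│↓        │ │       │
│ ╶─────┬─┘ ╵ ┌───┐ │
│↳ → → ↓│     │   │ │
├─────┐ │ ┌───┘ ┌─┘ │
│     │↓│ │     │↱ ↓│
│ ╶───┤ │ └─╴ ┌─┘ ╷ │
│     │↓│     │↱ ↑│↓│
│ ╶─┐ ╵ └─────┘ ┌─┘ │
│   │  ↳ → → → ↑│  B│
└───┴───────────┴───┘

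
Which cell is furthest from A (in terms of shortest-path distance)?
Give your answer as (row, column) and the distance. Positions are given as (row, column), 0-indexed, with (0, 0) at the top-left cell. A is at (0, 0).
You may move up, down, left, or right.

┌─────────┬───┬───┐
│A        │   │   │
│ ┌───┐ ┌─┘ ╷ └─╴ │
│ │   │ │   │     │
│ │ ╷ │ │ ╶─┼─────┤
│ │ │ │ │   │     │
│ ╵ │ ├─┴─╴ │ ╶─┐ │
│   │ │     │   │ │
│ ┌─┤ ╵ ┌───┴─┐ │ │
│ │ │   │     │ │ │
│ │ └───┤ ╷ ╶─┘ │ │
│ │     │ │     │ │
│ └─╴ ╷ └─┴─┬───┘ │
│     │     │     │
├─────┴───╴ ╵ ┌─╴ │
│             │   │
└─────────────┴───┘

Computing BFS distances from A to all cells:
Furthest cell: (5, 4)
Distance: 33 steps

Path from A to the furthest cell:

┌─────────┬───┬───┐
│A        │   │   │
│ ┌───┐ ┌─┘ ╷ └─╴ │
│↓│   │ │   │     │
│ │ ╷ │ │ ╶─┼─────┤
│↓│ │ │ │   │↓ ← ↰│
│ ╵ │ ├─┴─╴ │ ╶─┐ │
│↓  │ │     │↳ ↓│↑│
│ ┌─┤ ╵ ┌───┴─┐ │ │
│↓│ │   │↓ ↰  │↓│↑│
│ │ └───┤ ╷ ╶─┘ │ │
│↓│  ↱ ↓│B│↑ ← ↲│↑│
│ └─╴ ╷ └─┴─┬───┘ │
│↳ → ↑│↳ → ↓│↱ → ↑│
├─────┴───╴ ╵ ┌─╴ │
│          ↳ ↑│   │
└─────────────┴───┘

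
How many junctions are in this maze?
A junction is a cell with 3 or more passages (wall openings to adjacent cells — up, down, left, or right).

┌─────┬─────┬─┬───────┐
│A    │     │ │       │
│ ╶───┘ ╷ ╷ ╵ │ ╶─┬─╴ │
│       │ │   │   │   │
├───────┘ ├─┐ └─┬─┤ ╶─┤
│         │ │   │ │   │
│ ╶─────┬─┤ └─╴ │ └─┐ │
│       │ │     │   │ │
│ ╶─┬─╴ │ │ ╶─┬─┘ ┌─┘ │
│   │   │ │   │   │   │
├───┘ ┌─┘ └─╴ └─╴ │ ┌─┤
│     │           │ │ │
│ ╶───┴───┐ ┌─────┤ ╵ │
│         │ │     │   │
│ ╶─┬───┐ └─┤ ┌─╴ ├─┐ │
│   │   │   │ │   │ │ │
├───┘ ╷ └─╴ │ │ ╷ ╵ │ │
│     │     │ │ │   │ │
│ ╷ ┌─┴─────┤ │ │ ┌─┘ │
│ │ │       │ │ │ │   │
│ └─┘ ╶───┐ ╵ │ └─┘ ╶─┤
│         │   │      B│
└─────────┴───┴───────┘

Checking each cell for number of passages:

Junctions found (3+ passages):
  (0, 4): 3 passages
  (1, 6): 3 passages
  (3, 0): 3 passages
  (3, 5): 3 passages
  (3, 8): 3 passages
  (4, 8): 3 passages
  (5, 4): 3 passages
  (5, 5): 3 passages
  (5, 6): 3 passages
  (6, 0): 3 passages
  (6, 10): 3 passages
  (7, 8): 3 passages
  (8, 1): 3 passages
  (8, 8): 3 passages
  (10, 2): 3 passages
  (10, 9): 3 passages
Total junctions: 16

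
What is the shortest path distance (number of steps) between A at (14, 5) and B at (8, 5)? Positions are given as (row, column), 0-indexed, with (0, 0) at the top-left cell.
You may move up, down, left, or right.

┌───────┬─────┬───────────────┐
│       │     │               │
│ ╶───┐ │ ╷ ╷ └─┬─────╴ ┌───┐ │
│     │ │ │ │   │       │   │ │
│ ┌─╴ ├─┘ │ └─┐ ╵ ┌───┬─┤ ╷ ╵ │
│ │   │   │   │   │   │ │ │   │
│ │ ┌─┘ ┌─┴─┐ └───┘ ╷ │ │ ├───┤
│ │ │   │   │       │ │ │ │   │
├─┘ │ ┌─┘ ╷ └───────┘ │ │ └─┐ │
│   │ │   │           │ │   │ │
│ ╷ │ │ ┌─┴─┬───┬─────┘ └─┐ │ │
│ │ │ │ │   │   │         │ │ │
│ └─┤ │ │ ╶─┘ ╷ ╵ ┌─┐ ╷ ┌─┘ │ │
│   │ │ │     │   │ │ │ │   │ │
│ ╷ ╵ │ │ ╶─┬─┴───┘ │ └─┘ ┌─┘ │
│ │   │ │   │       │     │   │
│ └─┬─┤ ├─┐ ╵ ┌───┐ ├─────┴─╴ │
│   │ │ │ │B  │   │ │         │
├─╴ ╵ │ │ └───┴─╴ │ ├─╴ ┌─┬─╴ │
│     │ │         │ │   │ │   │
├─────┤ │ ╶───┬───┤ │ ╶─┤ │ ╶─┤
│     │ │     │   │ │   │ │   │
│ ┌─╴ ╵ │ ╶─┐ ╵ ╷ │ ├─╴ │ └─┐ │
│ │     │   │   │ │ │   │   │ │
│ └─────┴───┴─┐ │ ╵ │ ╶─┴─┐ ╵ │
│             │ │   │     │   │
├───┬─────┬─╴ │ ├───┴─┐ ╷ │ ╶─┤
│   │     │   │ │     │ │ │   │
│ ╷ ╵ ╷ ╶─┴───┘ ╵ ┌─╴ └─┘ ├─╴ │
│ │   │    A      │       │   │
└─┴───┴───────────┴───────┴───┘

Finding path from (14, 5) to (8, 5):
Path: (14,5) → (14,6) → (14,7) → (13,7) → (12,7) → (11,7) → (10,7) → (10,8) → (11,8) → (12,8) → (12,9) → (11,9) → (10,9) → (9,9) → (8,9) → (7,9) → (7,8) → (7,7) → (7,6) → (8,6) → (8,5)
Distance: 20 steps

Solution:

┌───────┬─────┬───────────────┐
│       │     │               │
│ ╶───┐ │ ╷ ╷ └─┬─────╴ ┌───┐ │
│     │ │ │ │   │       │   │ │
│ ┌─╴ ├─┘ │ └─┐ ╵ ┌───┬─┤ ╷ ╵ │
│ │   │   │   │   │   │ │ │   │
│ │ ┌─┘ ┌─┴─┐ └───┘ ╷ │ │ ├───┤
│ │ │   │   │       │ │ │ │   │
├─┘ │ ┌─┘ ╷ └───────┘ │ │ └─┐ │
│   │ │   │           │ │   │ │
│ ╷ │ │ ┌─┴─┬───┬─────┘ └─┐ │ │
│ │ │ │ │   │   │         │ │ │
│ └─┤ │ │ ╶─┘ ╷ ╵ ┌─┐ ╷ ┌─┘ │ │
│   │ │ │     │   │ │ │ │   │ │
│ ╷ ╵ │ │ ╶─┬─┴───┘ │ └─┘ ┌─┘ │
│ │   │ │   │↓ ← ← ↰│     │   │
│ └─┬─┤ ├─┐ ╵ ┌───┐ ├─────┴─╴ │
│   │ │ │ │B ↲│   │↑│         │
├─╴ ╵ │ │ └───┴─╴ │ ├─╴ ┌─┬─╴ │
│     │ │         │↑│   │ │   │
├─────┤ │ ╶───┬───┤ │ ╶─┤ │ ╶─┤
│     │ │     │↱ ↓│↑│   │ │   │
│ ┌─╴ ╵ │ ╶─┐ ╵ ╷ │ ├─╴ │ └─┐ │
│ │     │   │  ↑│↓│↑│   │   │ │
│ └─────┴───┴─┐ │ ╵ │ ╶─┴─┐ ╵ │
│             │↑│↳ ↑│     │   │
├───┬─────┬─╴ │ ├───┴─┐ ╷ │ ╶─┤
│   │     │   │↑│     │ │ │   │
│ ╷ ╵ ╷ ╶─┴───┘ ╵ ┌─╴ └─┘ ├─╴ │
│ │   │    A → ↑  │       │   │
└─┴───┴───────────┴───────┴───┘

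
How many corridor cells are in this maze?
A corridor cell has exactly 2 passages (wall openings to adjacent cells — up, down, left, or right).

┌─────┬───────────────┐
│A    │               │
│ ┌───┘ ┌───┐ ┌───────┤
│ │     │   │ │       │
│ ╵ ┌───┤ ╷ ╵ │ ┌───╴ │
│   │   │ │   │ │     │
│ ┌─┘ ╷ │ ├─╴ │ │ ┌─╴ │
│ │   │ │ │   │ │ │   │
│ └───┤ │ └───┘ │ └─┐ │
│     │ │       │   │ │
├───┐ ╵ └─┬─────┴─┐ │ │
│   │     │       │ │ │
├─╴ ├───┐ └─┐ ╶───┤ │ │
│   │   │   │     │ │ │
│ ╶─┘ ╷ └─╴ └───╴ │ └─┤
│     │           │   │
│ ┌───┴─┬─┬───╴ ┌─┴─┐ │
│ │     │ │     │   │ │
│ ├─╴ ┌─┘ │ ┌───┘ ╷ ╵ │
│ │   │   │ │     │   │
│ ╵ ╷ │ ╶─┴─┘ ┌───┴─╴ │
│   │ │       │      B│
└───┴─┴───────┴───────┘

Counting cells with exactly 2 passages:
Total corridor cells: 93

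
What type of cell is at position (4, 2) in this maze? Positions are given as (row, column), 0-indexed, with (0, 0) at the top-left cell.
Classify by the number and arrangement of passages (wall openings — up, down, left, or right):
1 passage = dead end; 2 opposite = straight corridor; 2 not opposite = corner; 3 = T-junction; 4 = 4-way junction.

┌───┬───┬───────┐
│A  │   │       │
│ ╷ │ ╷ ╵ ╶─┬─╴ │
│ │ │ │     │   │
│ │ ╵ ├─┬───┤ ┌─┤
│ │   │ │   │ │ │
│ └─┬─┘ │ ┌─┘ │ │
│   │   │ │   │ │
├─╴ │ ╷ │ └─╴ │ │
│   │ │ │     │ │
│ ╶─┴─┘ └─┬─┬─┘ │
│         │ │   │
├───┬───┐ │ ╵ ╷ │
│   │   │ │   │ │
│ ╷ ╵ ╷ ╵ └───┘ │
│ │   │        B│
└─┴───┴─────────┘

Checking cell at (4, 2):
Number of passages: 1
Cell type: dead end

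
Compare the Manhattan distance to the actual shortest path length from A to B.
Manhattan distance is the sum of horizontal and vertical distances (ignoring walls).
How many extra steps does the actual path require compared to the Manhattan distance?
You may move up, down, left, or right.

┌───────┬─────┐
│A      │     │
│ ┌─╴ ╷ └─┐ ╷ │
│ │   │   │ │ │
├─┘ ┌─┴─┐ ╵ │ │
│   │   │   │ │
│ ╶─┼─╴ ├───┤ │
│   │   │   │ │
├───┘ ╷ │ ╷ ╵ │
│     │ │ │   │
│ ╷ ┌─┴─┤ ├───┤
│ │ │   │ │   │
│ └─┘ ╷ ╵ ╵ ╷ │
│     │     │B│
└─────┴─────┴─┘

Manhattan distance: |6 - 0| + |6 - 0| = 12
Actual path length: 24
Extra steps: 24 - 12 = 12

Solution:

┌───────┬─────┐
│A → → ↓│  ↱ ↓│
│ ┌─╴ ╷ └─┐ ╷ │
│ │   │↳ ↓│↑│↓│
├─┘ ┌─┴─┐ ╵ │ │
│   │   │↳ ↑│↓│
│ ╶─┼─╴ ├───┤ │
│   │   │↓ ↰│↓│
├───┘ ╷ │ ╷ ╵ │
│     │ │↓│↑ ↲│
│ ╷ ┌─┴─┤ ├───┤
│ │ │   │↓│↱ ↓│
│ └─┘ ╷ ╵ ╵ ╷ │
│     │  ↳ ↑│B│
└─────┴─────┴─┘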